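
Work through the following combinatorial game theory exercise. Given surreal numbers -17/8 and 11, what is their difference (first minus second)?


x = -17/8, y = 11
Converting to common denominator: 8
x = -17/8, y = 88/8
x - y = -17/8 - 11 = -105/8

-105/8


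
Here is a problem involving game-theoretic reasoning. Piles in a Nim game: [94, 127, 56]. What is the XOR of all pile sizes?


We need the XOR (exclusive or) of all pile sizes.
After XOR-ing pile 1 (size 94): 0 XOR 94 = 94
After XOR-ing pile 2 (size 127): 94 XOR 127 = 33
After XOR-ing pile 3 (size 56): 33 XOR 56 = 25
The Nim-value of this position is 25.

25


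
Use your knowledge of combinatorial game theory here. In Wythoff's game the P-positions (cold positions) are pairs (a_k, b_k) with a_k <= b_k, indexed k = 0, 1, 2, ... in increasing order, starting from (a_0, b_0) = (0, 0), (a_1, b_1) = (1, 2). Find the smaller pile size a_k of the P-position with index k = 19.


By Wythoff's theorem, a_k = floor(k * phi) and b_k = floor(k * phi^2) = a_k + k, where phi = (1 + sqrt(5))/2 is the golden ratio.
phi = (1 + sqrt(5))/2 = 1.618034
k = 19
k * phi = 19 * 1.618034 = 30.742646
a_19 = floor(k * phi) = 30

30


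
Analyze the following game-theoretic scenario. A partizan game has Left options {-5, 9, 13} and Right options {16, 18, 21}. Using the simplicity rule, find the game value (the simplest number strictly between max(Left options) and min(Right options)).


Left options: {-5, 9, 13}, max = 13
Right options: {16, 18, 21}, min = 16
All options are numbers and max(Left) < min(Right), so by the simplicity theorem the value is the simplest (earliest-born) number strictly between 13 and 16.
Integers 14 through 15 all lie strictly between 13 and 16.
Among integers, the simplest (lowest birthday = smallest |n|; 0 is born on day 0, +-n on day n) is 14.
No non-integer in the interval can be simpler: if x is a non-integer in the interval, then floor(x) or ceil(x) also lies in the interval (the interval contains an integer), and both are proper prefixes of x's sign expansion, i.e. born earlier. So the game value is 14.
Game value = 14

14


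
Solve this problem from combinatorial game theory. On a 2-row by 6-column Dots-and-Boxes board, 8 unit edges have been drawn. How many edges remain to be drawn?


Grid: 2 x 6 boxes, i.e. 3 rows and 7 columns of dots.
Horizontal edges: (rows + 1) * cols = 3 * 6 = 18
Vertical edges: rows * (cols + 1) = 2 * 7 = 14
Total edges: 18 + 14 = 32
Edges drawn: 8
Remaining: 32 - 8 = 24

24


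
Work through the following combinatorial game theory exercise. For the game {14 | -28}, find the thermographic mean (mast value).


Game = {14 | -28}, a switch {a | b} with numbers a > b.
Its thermograph has left wall a - t and right wall b + t, which meet at t = (a - b)/2, where both equal (a + b)/2. So the mast (mean value) is at (a + b)/2.
Mean = (14 + (-28))/2 = -14/2 = -7

-7


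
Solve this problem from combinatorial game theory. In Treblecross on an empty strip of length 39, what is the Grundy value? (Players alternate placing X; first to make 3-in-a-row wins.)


Treblecross: place X on empty cells; 3-in-a-row wins.
Playing within two cells of an existing X lets the opponent win at once, so sensible play treats the cells i-2..i+2 around each X as dead. The player left with no safe cell loses, so this is a normal-play take-away game on strips of safe cells.
Placing X at cell i (0-indexed) of a strip of k safe cells leaves independent strips of sizes max(0, i-2) and max(0, k-i-3). Hence G(k) = mex{ G(max(0,i-2)) XOR G(max(0,k-i-3)) : 0 <= i < k }, with G(0) = 0.
G(1): splits (0,0):0^0=0 -> mex({0}) = 1
G(2): splits (0,0):0^0=0 -> mex({0}) = 1
G(3): splits (0,0):0^0=0 -> mex({0}) = 1
G(4): splits (0,1):0^1=1 (0,0):0^0=0 -> mex({0, 1}) = 2
G(5): splits (0,2):0^1=1 (0,1):0^1=1 (0,0):0^0=0 -> mex({0, 1}) = 2
G(6) = mex({1}) = 0
G(7) = mex({0, 1, 2}) = 3
G(8) = mex({0, 1, 2}) = 3
G(9) = mex({0, 2}) = 1
G(10) = mex({0, 2, 3}) = 1
G(11) = mex({0, 3}) = 1
G(12) = mex({1, 3}) = 0
G(13) = mex({0, 1, 2, 3}) = 4
G(14) = mex({0, 1, 2}) = 3
G(15) = mex({0, 1, 2}) = 3
G(16) = mex({0, 1, 2, 4}) = 3
G(17) = mex({0, 1, 3, 4}) = 2
G(18) = mex({0, 1, 3, 4}) = 2
G(19) = mex({0, 1, 3, 5}) = 2
G(20) = mex({0, 1, 2, 3, 5}) = 4
G(21) = mex({0, 1, 2, 3, 5}) = 4
G(22) = mex({1, 2, 6}) = 0
G(23) = mex({0, 1, 2, 3, 4, 6}) = 5
G(24) = mex({0, 1, 2, 3, 4}) = 5
G(25) = mex({0, 1, 3, 4, 7}) = 2
G(26) = mex({0, 1, 3, 4, 5, 7}) = 2
G(27) = mex({0, 1, 3, 5}) = 2
G(28) = mex({0, 1, 2, 5}) = 3
G(29) = mex({0, 1, 2, 4, 5, 6}) = 3
G(30) = mex({1, 2, 4, 6}) = 0
G(31) = mex({0, 1, 2, 3, 4, 6}) = 5
G(32) = mex({1, 2, 3, 4, 7}) = 0
G(33) = mex({0, 3, 7}) = 1
G(34) = mex({0, 2, 3, 5, 7}) = 1
G(35) = mex({0, 2, 3, 5, 6}) = 1
G(36) = mex({0, 1, 2, 5, 6}) = 3
G(37) = mex({0, 1, 2, 4, 5, 6}) = 3
G(38) = mex({0, 1, 2, 4}) = 3
G(39) = mex({0, 1, 2, 3, 4, 7}) = 5
Therefore G(39) = 5.

5


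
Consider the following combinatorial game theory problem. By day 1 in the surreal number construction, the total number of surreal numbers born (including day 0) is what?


Day 0: {|} = 0 is born. Count = 1.
Day n: the number of surreal numbers born by day n is 2^(n+1) - 1.
By day 0: 2^1 - 1 = 1
By day 1: 2^2 - 1 = 3
By day 1: 3 surreal numbers.

3


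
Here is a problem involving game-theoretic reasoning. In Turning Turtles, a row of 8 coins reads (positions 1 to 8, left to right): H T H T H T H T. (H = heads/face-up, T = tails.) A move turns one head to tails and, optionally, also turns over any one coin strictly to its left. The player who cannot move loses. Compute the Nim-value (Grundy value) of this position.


Coins: H T H T H T H T
Key fact: a single head at position k behaves exactly like a Nim heap of size k (turning it to T and optionally flipping a coin at j < k corresponds to moving the heap from k to j, or to 0), and heads combine as a disjunctive sum (two heads at the same place would cancel, matching j XOR j = 0). So the Nim-value is the XOR of the 1-indexed positions of the heads.
Face-up positions (1-indexed): [1, 3, 5, 7]
XOR 0 with 1: 0 XOR 1 = 1
XOR 1 with 3: 1 XOR 3 = 2
XOR 2 with 5: 2 XOR 5 = 7
XOR 7 with 7: 7 XOR 7 = 0
Nim-value = 0

0


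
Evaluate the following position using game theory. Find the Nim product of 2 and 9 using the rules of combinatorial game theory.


Nim multiplication is bilinear over XOR: (u XOR v) * w = (u*w) XOR (v*w).
So we split each operand into its bit components and XOR the pairwise Nim products.
2 = 2 (as XOR of powers of 2).
9 = 1 + 8 (as XOR of powers of 2).
Using the standard Nim-product table on single bits:
  2*2 = 3,   2*4 = 8,   2*8 = 12,
  4*4 = 6,   4*8 = 11,  8*8 = 13,
and  1*x = x (identity), k*l = l*k (commutative).
Pairwise Nim products:
  2 * 1 = 2
  2 * 8 = 12
XOR them: 2 XOR 12 = 14.
Result: 2 * 9 = 14 (in Nim).

14


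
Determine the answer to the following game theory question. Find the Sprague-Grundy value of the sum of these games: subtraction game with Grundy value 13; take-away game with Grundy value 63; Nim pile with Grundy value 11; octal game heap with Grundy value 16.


By the Sprague-Grundy theorem, the Grundy value of a sum of games is the XOR of individual Grundy values.
subtraction game: Grundy value = 13. Running XOR: 0 XOR 13 = 13
take-away game: Grundy value = 63. Running XOR: 13 XOR 63 = 50
Nim pile: Grundy value = 11. Running XOR: 50 XOR 11 = 57
octal game heap: Grundy value = 16. Running XOR: 57 XOR 16 = 41
The combined Grundy value is 41.

41


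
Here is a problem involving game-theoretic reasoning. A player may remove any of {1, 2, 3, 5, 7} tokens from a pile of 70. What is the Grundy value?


The subtraction set is S = {1, 2, 3, 5, 7}.
G(k) = mex{ G(k - s) : s in S, s <= k }. We compute iteratively: G(0) = 0.
G(1) = mex({0}) = 1
G(2) = mex({0, 1}) = 2
G(3) = mex({0, 1, 2}) = 3
G(4) = mex({1, 2, 3}) = 0
G(5) = mex({0, 2, 3}) = 1
G(6) = mex({0, 1, 3}) = 2
G(7) = mex({0, 1, 2}) = 3
G(8) = mex({1, 2, 3}) = 0
G(9) = mex({0, 2, 3}) = 1
G(10) = mex({0, 1, 3}) = 2
Observe that G(4)..G(10) = 0, 1, 2, 3, 0, 1, 2 repeats G(0)..G(6) = 0, 1, 2, 3, 0, 1, 2.
For k >= max(S) = 7, G(k) is determined by the previous 7 values G(k-7)..G(k-1); a window of 7 consecutive values has recurred shifted by 4, so by induction G(k + 4) = G(k) for all k >= 0: the sequence is periodic from the start with period 4.
One period: G(0..3) = 0, 1, 2, 3.
70 mod 4 = 2, so G(70) = G(2) = 2.

2


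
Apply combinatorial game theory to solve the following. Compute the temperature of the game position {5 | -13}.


The game is {5 | -13}, a switch {a | b} with numbers a > b.
Cooling {a | b} by t gives {a - t | b + t}, which stops being hot when a - t = b + t, i.e. at t = (a - b)/2. So the temperature of a switch is (a - b)/2.
Temperature = (Left option - Right option) / 2
= (5 - (-13)) / 2
= 18 / 2
= 9

9


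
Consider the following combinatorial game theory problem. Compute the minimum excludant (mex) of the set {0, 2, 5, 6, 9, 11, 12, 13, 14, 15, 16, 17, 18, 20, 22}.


Set = {0, 2, 5, 6, 9, 11, 12, 13, 14, 15, 16, 17, 18, 20, 22}
0 is in the set.
1 is NOT in the set. This is the mex.
mex = 1

1


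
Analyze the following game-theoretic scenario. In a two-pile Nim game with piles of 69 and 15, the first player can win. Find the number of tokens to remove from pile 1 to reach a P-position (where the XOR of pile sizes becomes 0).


Piles: 69 and 15
Current XOR: 69 XOR 15 = 74 (non-zero, so this is an N-position).
To make the XOR zero, we need to find a move that balances the piles.
For pile 1 (size 69): target = 69 XOR 74 = 15
We reduce pile 1 from 69 to 15.
Tokens removed: 69 - 15 = 54
Verification: 15 XOR 15 = 0

54


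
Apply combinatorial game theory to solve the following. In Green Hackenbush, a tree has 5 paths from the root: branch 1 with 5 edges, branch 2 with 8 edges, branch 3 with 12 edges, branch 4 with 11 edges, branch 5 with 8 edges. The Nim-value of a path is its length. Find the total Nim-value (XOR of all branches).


The tree has 5 branches from the ground vertex.
In Green Hackenbush, the Nim-value of a simple path of length k is k.
Branch 1: length 5, Nim-value = 5
Branch 2: length 8, Nim-value = 8
Branch 3: length 12, Nim-value = 12
Branch 4: length 11, Nim-value = 11
Branch 5: length 8, Nim-value = 8
Total Nim-value = XOR of all branch values:
0 XOR 5 = 5
5 XOR 8 = 13
13 XOR 12 = 1
1 XOR 11 = 10
10 XOR 8 = 2
Nim-value of the tree = 2

2


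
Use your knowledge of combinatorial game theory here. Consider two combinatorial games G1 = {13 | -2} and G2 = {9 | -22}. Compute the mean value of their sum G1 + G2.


G1 = {13 | -2}, G2 = {9 | -22}
Each is a switch {a | b} with numbers a > b; its mean value is (a + b)/2, and mean value is additive over game sums: m(G1 + G2) = m(G1) + m(G2).
Mean of G1 = (13 + (-2))/2 = 11/2 = 11/2
Mean of G2 = (9 + (-22))/2 = -13/2 = -13/2
Mean of G1 + G2 = 11/2 + -13/2 = -1

-1


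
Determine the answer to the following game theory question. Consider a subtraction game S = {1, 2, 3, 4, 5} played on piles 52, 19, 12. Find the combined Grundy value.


Subtraction set: {1, 2, 3, 4, 5}
For this subtraction set, G(n) = n mod 6 (period = max + 1 = 6).
Pile 1 (size 52): G(52) = 52 mod 6 = 4
Pile 2 (size 19): G(19) = 19 mod 6 = 1
Pile 3 (size 12): G(12) = 12 mod 6 = 0
Total Grundy value = XOR of all: 4 XOR 1 XOR 0 = 5

5


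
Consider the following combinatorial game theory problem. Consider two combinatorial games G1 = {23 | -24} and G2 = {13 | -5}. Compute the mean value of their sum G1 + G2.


G1 = {23 | -24}, G2 = {13 | -5}
Each is a switch {a | b} with numbers a > b; its mean value is (a + b)/2, and mean value is additive over game sums: m(G1 + G2) = m(G1) + m(G2).
Mean of G1 = (23 + (-24))/2 = -1/2 = -1/2
Mean of G2 = (13 + (-5))/2 = 8/2 = 4
Mean of G1 + G2 = -1/2 + 4 = 7/2

7/2


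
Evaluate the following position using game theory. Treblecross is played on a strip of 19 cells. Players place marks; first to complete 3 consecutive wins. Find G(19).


Treblecross: place X on empty cells; 3-in-a-row wins.
Playing within two cells of an existing X lets the opponent win at once, so sensible play treats the cells i-2..i+2 around each X as dead. The player left with no safe cell loses, so this is a normal-play take-away game on strips of safe cells.
Placing X at cell i (0-indexed) of a strip of k safe cells leaves independent strips of sizes max(0, i-2) and max(0, k-i-3). Hence G(k) = mex{ G(max(0,i-2)) XOR G(max(0,k-i-3)) : 0 <= i < k }, with G(0) = 0.
G(1): splits (0,0):0^0=0 -> mex({0}) = 1
G(2): splits (0,0):0^0=0 -> mex({0}) = 1
G(3): splits (0,0):0^0=0 -> mex({0}) = 1
G(4): splits (0,1):0^1=1 (0,0):0^0=0 -> mex({0, 1}) = 2
G(5): splits (0,2):0^1=1 (0,1):0^1=1 (0,0):0^0=0 -> mex({0, 1}) = 2
G(6) = mex({1}) = 0
G(7) = mex({0, 1, 2}) = 3
G(8) = mex({0, 1, 2}) = 3
G(9) = mex({0, 2}) = 1
G(10) = mex({0, 2, 3}) = 1
G(11) = mex({0, 3}) = 1
G(12) = mex({1, 3}) = 0
G(13) = mex({0, 1, 2, 3}) = 4
G(14) = mex({0, 1, 2}) = 3
G(15) = mex({0, 1, 2}) = 3
G(16) = mex({0, 1, 2, 4}) = 3
G(17) = mex({0, 1, 3, 4}) = 2
G(18) = mex({0, 1, 3, 4}) = 2
G(19) = mex({0, 1, 3, 5}) = 2
Therefore G(19) = 2.

2


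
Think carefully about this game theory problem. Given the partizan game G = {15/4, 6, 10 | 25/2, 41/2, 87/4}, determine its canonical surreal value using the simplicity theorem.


Left options: {15/4, 6, 10}, max = 10
Right options: {25/2, 41/2, 87/4}, min = 25/2
All options are numbers and max(Left) < min(Right), so by the simplicity theorem the value is the simplest (earliest-born) number strictly between 10 and 25/2.
Integers 11 through 12 all lie strictly between 10 and 25/2.
Among integers, the simplest (lowest birthday = smallest |n|; 0 is born on day 0, +-n on day n) is 11.
No non-integer in the interval can be simpler: if x is a non-integer in the interval, then floor(x) or ceil(x) also lies in the interval (the interval contains an integer), and both are proper prefixes of x's sign expansion, i.e. born earlier. So the game value is 11.
Game value = 11

11


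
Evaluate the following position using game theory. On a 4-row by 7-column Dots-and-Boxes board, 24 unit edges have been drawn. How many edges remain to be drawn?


Grid: 4 x 7 boxes, i.e. 5 rows and 8 columns of dots.
Horizontal edges: (rows + 1) * cols = 5 * 7 = 35
Vertical edges: rows * (cols + 1) = 4 * 8 = 32
Total edges: 35 + 32 = 67
Edges drawn: 24
Remaining: 67 - 24 = 43

43


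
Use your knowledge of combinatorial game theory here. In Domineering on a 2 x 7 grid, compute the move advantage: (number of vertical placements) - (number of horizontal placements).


Board is 2 x 7 (rows x cols).
Left (vertical) placements: (rows-1) * cols = 1 * 7 = 7
Right (horizontal) placements: rows * (cols-1) = 2 * 6 = 12
Advantage = Left - Right = 7 - 12 = -5

-5


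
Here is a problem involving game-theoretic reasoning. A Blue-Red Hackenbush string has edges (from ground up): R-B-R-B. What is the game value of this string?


Edges (from ground): R-B-R-B
By Berlekamp's sign-expansion rule, a Blue-Red Hackenbush stalk has the value of the surreal number whose sign sequence is the edge sequence with B -> + and R -> -.
Sign sequence: -+-+
Trace the sign expansion in the surreal number tree, starting from 0:
Edge 1: R (sign -) -> bounds (-inf, 0), value = -1
Edge 2: B (sign +) -> bounds (-1, 0), value = -1/2
Edge 3: R (sign -) -> bounds (-1, -1/2), value = -3/4
Edge 4: B (sign +) -> bounds (-3/4, -1/2), value = -5/8
Game value = -5/8

-5/8


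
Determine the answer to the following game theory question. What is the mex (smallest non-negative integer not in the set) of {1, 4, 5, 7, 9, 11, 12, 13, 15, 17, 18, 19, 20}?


Set = {1, 4, 5, 7, 9, 11, 12, 13, 15, 17, 18, 19, 20}
0 is NOT in the set. This is the mex.
mex = 0

0


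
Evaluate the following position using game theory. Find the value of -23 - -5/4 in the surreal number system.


x = -23, y = -5/4
Converting to common denominator: 4
x = -92/4, y = -5/4
x - y = -23 - -5/4 = -87/4

-87/4


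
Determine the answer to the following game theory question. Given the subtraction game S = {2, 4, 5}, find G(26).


The subtraction set is S = {2, 4, 5}.
G(k) = mex{ G(k - s) : s in S, s <= k }. We compute iteratively: G(0) = 0.
G(1) = mex({}) = 0
G(2) = mex({0}) = 1
G(3) = mex({0}) = 1
G(4) = mex({0, 1}) = 2
G(5) = mex({0, 1}) = 2
G(6) = mex({0, 1, 2}) = 3
G(7) = mex({1, 2}) = 0
G(8) = mex({1, 2, 3}) = 0
G(9) = mex({0, 2}) = 1
G(10) = mex({0, 2, 3}) = 1
G(11) = mex({0, 1, 3}) = 2
Observe that G(7)..G(11) = 0, 0, 1, 1, 2 repeats G(0)..G(4) = 0, 0, 1, 1, 2.
For k >= max(S) = 5, G(k) is determined by the previous 5 values G(k-5)..G(k-1); a window of 5 consecutive values has recurred shifted by 7, so by induction G(k + 7) = G(k) for all k >= 0: the sequence is periodic from the start with period 7.
One period: G(0..6) = 0, 0, 1, 1, 2, 2, 3.
26 mod 7 = 5, so G(26) = G(5) = 2.

2


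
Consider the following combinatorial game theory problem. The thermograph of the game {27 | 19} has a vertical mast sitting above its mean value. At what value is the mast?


Game = {27 | 19}, a switch {a | b} with numbers a > b.
Its thermograph has left wall a - t and right wall b + t, which meet at t = (a - b)/2, where both equal (a + b)/2. So the mast (mean value) is at (a + b)/2.
Mean = (27 + (19))/2 = 46/2 = 23

23


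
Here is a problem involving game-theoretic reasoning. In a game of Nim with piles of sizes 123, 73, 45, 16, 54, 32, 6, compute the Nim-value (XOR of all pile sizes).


We need the XOR (exclusive or) of all pile sizes.
After XOR-ing pile 1 (size 123): 0 XOR 123 = 123
After XOR-ing pile 2 (size 73): 123 XOR 73 = 50
After XOR-ing pile 3 (size 45): 50 XOR 45 = 31
After XOR-ing pile 4 (size 16): 31 XOR 16 = 15
After XOR-ing pile 5 (size 54): 15 XOR 54 = 57
After XOR-ing pile 6 (size 32): 57 XOR 32 = 25
After XOR-ing pile 7 (size 6): 25 XOR 6 = 31
The Nim-value of this position is 31.

31


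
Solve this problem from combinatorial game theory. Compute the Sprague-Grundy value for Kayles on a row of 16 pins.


Kayles: a move removes 1 or 2 adjacent pins from a contiguous row.
Removing pins from a row of k leaves two independent rows (a, b) with a + b = k - 1 (one pin) or a + b = k - 2 (two pins); an end removal gives a = 0.
By Sprague-Grundy, G(k) = mex{ G(a) XOR G(b) } over all these splits. G(0) = 0.
G(1): splits (0,0):0^0=0 -> mex({0}) = 1
G(2): splits (0,1):0^1=1 (0,0):0^0=0 -> mex({0, 1}) = 2
G(3): splits (0,2):0^2=2 (1,1):1^1=0 (0,1):0^1=1 -> mex({0, 1, 2}) = 3
G(4): splits (0,3):0^3=3 (1,2):1^2=3 (0,2):0^2=2 (1,1):1^1=0 -> mex({0, 2, 3}) = 1
G(5): splits (0,4):0^1=1 (1,3):1^3=2 (2,2):2^2=0 (0,3):0^3=3 (1,2):1^2=3 -> mex({0, 1, 2, 3}) = 4
G(6) = mex({0, 1, 2, 4}) = 3
G(7) = mex({0, 1, 3, 4, 5}) = 2
G(8) = mex({0, 2, 3, 5, 6}) = 1
G(9) = mex({0, 1, 2, 3, 6, 7}) = 4
G(10) = mex({0, 1, 3, 4, 5, 7}) = 2
G(11) = mex({0, 1, 2, 3, 4, 5}) = 6
G(12) = mex({0, 1, 2, 3, 5, 6, 7}) = 4
G(13) = mex({0, 2, 3, 4, 6, 7}) = 1
G(14) = mex({0, 1, 4, 5, 6, 7}) = 2
G(15) = mex({0, 1, 2, 3, 4, 5, 6}) = 7
G(16) = mex({0, 2, 3, 5, 6, 7}) = 1
Therefore G(16) = 1.

1


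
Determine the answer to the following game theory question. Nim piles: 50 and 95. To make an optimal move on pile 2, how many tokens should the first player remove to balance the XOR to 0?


Piles: 50 and 95
Current XOR: 50 XOR 95 = 109 (non-zero, so this is an N-position).
To make the XOR zero, we need to find a move that balances the piles.
For pile 2 (size 95): target = 95 XOR 109 = 50
We reduce pile 2 from 95 to 50.
Tokens removed: 95 - 50 = 45
Verification: 50 XOR 50 = 0

45


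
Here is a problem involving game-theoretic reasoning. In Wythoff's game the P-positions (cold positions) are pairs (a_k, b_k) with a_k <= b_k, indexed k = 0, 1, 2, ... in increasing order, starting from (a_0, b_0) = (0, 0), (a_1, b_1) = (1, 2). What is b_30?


By Wythoff's theorem, a_k = floor(k * phi) and b_k = floor(k * phi^2) = a_k + k, where phi = (1 + sqrt(5))/2 is the golden ratio.
phi = (1 + sqrt(5))/2 = 1.618034
phi^2 = phi + 1 = 2.618034
k = 30
k * phi^2 = 30 * 2.618034 = 78.541020
b_30 = floor(k * phi^2) = 78 (check: a_30 + k = 48 + 30 = 78)

78


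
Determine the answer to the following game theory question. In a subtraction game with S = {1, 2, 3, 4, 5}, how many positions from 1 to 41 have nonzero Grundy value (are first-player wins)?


Subtraction set S = {1, 2, 3, 4, 5}, so G(n) = n mod 6.
G(n) = 0 when n is a multiple of 6.
Multiples of 6 in [1, 41]: 6
N-positions (nonzero Grundy) = 41 - 6 = 35

35


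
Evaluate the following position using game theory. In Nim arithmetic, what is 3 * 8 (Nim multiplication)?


Nim multiplication is bilinear over XOR: (u XOR v) * w = (u*w) XOR (v*w).
So we split each operand into its bit components and XOR the pairwise Nim products.
3 = 1 + 2 (as XOR of powers of 2).
8 = 8 (as XOR of powers of 2).
Using the standard Nim-product table on single bits:
  2*2 = 3,   2*4 = 8,   2*8 = 12,
  4*4 = 6,   4*8 = 11,  8*8 = 13,
and  1*x = x (identity), k*l = l*k (commutative).
Pairwise Nim products:
  1 * 8 = 8
  2 * 8 = 12
XOR them: 8 XOR 12 = 4.
Result: 3 * 8 = 4 (in Nim).

4


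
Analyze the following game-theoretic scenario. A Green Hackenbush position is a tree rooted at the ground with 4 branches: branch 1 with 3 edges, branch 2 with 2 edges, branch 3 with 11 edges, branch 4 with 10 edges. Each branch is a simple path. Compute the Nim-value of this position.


The tree has 4 branches from the ground vertex.
In Green Hackenbush, the Nim-value of a simple path of length k is k.
Branch 1: length 3, Nim-value = 3
Branch 2: length 2, Nim-value = 2
Branch 3: length 11, Nim-value = 11
Branch 4: length 10, Nim-value = 10
Total Nim-value = XOR of all branch values:
0 XOR 3 = 3
3 XOR 2 = 1
1 XOR 11 = 10
10 XOR 10 = 0
Nim-value of the tree = 0

0


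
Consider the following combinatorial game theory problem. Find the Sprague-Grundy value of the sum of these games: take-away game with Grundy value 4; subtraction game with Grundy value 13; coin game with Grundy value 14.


By the Sprague-Grundy theorem, the Grundy value of a sum of games is the XOR of individual Grundy values.
take-away game: Grundy value = 4. Running XOR: 0 XOR 4 = 4
subtraction game: Grundy value = 13. Running XOR: 4 XOR 13 = 9
coin game: Grundy value = 14. Running XOR: 9 XOR 14 = 7
The combined Grundy value is 7.

7


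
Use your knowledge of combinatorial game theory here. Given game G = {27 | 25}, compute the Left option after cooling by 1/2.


Original game: {27 | 25} (a switch {a | b} with a > b).
Cooling by t (for t below the temperature (a - b)/2 = 1) taxes each move by t: {a | b} cooled by t is {a - t | b + t}.
Cooling amount: t = 1/2
Cooled Left option: 27 - 1/2 = 53/2
Cooled Right option: 25 + 1/2 = 51/2
Cooled game: {53/2 | 51/2}
Left option = 53/2

53/2


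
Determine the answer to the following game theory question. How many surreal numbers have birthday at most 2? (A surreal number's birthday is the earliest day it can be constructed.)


Day 0: {|} = 0 is born. Count = 1.
Day n: the number of surreal numbers born by day n is 2^(n+1) - 1.
By day 0: 2^1 - 1 = 1
By day 1: 2^2 - 1 = 3
By day 2: 2^3 - 1 = 7
By day 2: 7 surreal numbers.

7


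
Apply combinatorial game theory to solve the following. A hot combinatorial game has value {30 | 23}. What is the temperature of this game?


The game is {30 | 23}, a switch {a | b} with numbers a > b.
Cooling {a | b} by t gives {a - t | b + t}, which stops being hot when a - t = b + t, i.e. at t = (a - b)/2. So the temperature of a switch is (a - b)/2.
Temperature = (Left option - Right option) / 2
= (30 - (23)) / 2
= 7 / 2
= 7/2

7/2


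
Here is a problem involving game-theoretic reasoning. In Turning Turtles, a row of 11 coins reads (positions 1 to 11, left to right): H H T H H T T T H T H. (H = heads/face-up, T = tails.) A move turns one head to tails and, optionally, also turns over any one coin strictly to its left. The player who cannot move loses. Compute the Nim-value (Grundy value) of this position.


Coins: H H T H H T T T H T H
Key fact: a single head at position k behaves exactly like a Nim heap of size k (turning it to T and optionally flipping a coin at j < k corresponds to moving the heap from k to j, or to 0), and heads combine as a disjunctive sum (two heads at the same place would cancel, matching j XOR j = 0). So the Nim-value is the XOR of the 1-indexed positions of the heads.
Face-up positions (1-indexed): [1, 2, 4, 5, 9, 11]
XOR 0 with 1: 0 XOR 1 = 1
XOR 1 with 2: 1 XOR 2 = 3
XOR 3 with 4: 3 XOR 4 = 7
XOR 7 with 5: 7 XOR 5 = 2
XOR 2 with 9: 2 XOR 9 = 11
XOR 11 with 11: 11 XOR 11 = 0
Nim-value = 0

0


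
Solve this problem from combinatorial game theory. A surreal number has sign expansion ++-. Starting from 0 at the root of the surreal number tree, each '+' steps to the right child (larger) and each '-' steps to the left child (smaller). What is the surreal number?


Sign expansion: ++-
Rule: track bounds (lo, hi), initially (-inf, +inf). On '+', the current value becomes lo and we move to the simplest number in (value, hi): value + 1 if hi = +inf, otherwise the midpoint (value + hi)/2. On '-', the current value becomes hi and we move to value - 1 if lo = -inf, otherwise the midpoint (lo + value)/2.
Start at 0.
Step 1: sign = +, move right. Bounds: (0, +inf). Value = 1
Step 2: sign = +, move right. Bounds: (1, +inf). Value = 2
Step 3: sign = -, move left. Bounds: (1, 2). Value = 3/2
The surreal number with sign expansion ++- is 3/2.

3/2


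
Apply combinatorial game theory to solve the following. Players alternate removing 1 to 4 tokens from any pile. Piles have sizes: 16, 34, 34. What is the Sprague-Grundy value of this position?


Subtraction set: {1, 2, 3, 4}
For this subtraction set, G(n) = n mod 5 (period = max + 1 = 5).
Pile 1 (size 16): G(16) = 16 mod 5 = 1
Pile 2 (size 34): G(34) = 34 mod 5 = 4
Pile 3 (size 34): G(34) = 34 mod 5 = 4
Total Grundy value = XOR of all: 1 XOR 4 XOR 4 = 1

1


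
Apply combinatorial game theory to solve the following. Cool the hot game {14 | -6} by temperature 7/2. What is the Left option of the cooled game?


Original game: {14 | -6} (a switch {a | b} with a > b).
Cooling by t (for t below the temperature (a - b)/2 = 10) taxes each move by t: {a | b} cooled by t is {a - t | b + t}.
Cooling amount: t = 7/2
Cooled Left option: 14 - 7/2 = 21/2
Cooled Right option: -6 + 7/2 = -5/2
Cooled game: {21/2 | -5/2}
Left option = 21/2

21/2


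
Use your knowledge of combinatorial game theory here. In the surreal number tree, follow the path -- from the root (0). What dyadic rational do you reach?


Sign expansion: --
Rule: track bounds (lo, hi), initially (-inf, +inf). On '+', the current value becomes lo and we move to the simplest number in (value, hi): value + 1 if hi = +inf, otherwise the midpoint (value + hi)/2. On '-', the current value becomes hi and we move to value - 1 if lo = -inf, otherwise the midpoint (lo + value)/2.
Start at 0.
Step 1: sign = -, move left. Bounds: (-inf, 0). Value = -1
Step 2: sign = -, move left. Bounds: (-inf, -1). Value = -2
The surreal number with sign expansion -- is -2.

-2


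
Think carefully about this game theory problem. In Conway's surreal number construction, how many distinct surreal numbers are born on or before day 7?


Day 0: {|} = 0 is born. Count = 1.
Day n: the number of surreal numbers born by day n is 2^(n+1) - 1.
By day 0: 2^1 - 1 = 1
By day 1: 2^2 - 1 = 3
By day 2: 2^3 - 1 = 7
By day 3: 2^4 - 1 = 15
By day 4: 2^5 - 1 = 31
By day 5: 2^6 - 1 = 63
By day 6: 2^7 - 1 = 127
By day 7: 2^8 - 1 = 255
By day 7: 255 surreal numbers.

255


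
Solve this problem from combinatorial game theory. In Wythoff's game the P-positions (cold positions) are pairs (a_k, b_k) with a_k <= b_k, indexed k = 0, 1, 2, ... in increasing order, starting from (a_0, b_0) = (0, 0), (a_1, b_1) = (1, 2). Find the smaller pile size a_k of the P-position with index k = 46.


By Wythoff's theorem, a_k = floor(k * phi) and b_k = floor(k * phi^2) = a_k + k, where phi = (1 + sqrt(5))/2 is the golden ratio.
phi = (1 + sqrt(5))/2 = 1.618034
k = 46
k * phi = 46 * 1.618034 = 74.429563
a_46 = floor(k * phi) = 74

74


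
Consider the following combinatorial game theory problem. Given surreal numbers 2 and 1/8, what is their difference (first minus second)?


x = 2, y = 1/8
Converting to common denominator: 8
x = 16/8, y = 1/8
x - y = 2 - 1/8 = 15/8

15/8


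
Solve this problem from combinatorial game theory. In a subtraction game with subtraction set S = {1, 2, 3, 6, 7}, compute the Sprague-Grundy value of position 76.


The subtraction set is S = {1, 2, 3, 6, 7}.
G(k) = mex{ G(k - s) : s in S, s <= k }. We compute iteratively: G(0) = 0.
G(1) = mex({0}) = 1
G(2) = mex({0, 1}) = 2
G(3) = mex({0, 1, 2}) = 3
G(4) = mex({1, 2, 3}) = 0
G(5) = mex({0, 2, 3}) = 1
G(6) = mex({0, 1, 3}) = 2
G(7) = mex({0, 1, 2}) = 3
G(8) = mex({1, 2, 3}) = 0
G(9) = mex({0, 2, 3}) = 1
G(10) = mex({0, 1, 3}) = 2
Observe that G(4)..G(10) = 0, 1, 2, 3, 0, 1, 2 repeats G(0)..G(6) = 0, 1, 2, 3, 0, 1, 2.
For k >= max(S) = 7, G(k) is determined by the previous 7 values G(k-7)..G(k-1); a window of 7 consecutive values has recurred shifted by 4, so by induction G(k + 4) = G(k) for all k >= 0: the sequence is periodic from the start with period 4.
One period: G(0..3) = 0, 1, 2, 3.
76 mod 4 = 0, so G(76) = G(0) = 0.

0


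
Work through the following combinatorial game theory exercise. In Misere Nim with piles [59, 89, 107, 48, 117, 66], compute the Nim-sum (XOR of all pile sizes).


We need the XOR (exclusive or) of all pile sizes.
After XOR-ing pile 1 (size 59): 0 XOR 59 = 59
After XOR-ing pile 2 (size 89): 59 XOR 89 = 98
After XOR-ing pile 3 (size 107): 98 XOR 107 = 9
After XOR-ing pile 4 (size 48): 9 XOR 48 = 57
After XOR-ing pile 5 (size 117): 57 XOR 117 = 76
After XOR-ing pile 6 (size 66): 76 XOR 66 = 14
The Nim-value of this position is 14.

14


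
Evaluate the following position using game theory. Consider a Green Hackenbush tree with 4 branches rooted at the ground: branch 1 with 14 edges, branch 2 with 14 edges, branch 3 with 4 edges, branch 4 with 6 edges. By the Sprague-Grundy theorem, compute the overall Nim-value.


The tree has 4 branches from the ground vertex.
In Green Hackenbush, the Nim-value of a simple path of length k is k.
Branch 1: length 14, Nim-value = 14
Branch 2: length 14, Nim-value = 14
Branch 3: length 4, Nim-value = 4
Branch 4: length 6, Nim-value = 6
Total Nim-value = XOR of all branch values:
0 XOR 14 = 14
14 XOR 14 = 0
0 XOR 4 = 4
4 XOR 6 = 2
Nim-value of the tree = 2

2


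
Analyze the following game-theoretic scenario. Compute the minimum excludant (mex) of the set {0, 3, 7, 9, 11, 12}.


Set = {0, 3, 7, 9, 11, 12}
0 is in the set.
1 is NOT in the set. This is the mex.
mex = 1

1


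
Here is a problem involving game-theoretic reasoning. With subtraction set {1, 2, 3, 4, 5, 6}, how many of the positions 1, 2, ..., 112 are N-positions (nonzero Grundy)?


Subtraction set S = {1, 2, 3, 4, 5, 6}, so G(n) = n mod 7.
G(n) = 0 when n is a multiple of 7.
Multiples of 7 in [1, 112]: 16
N-positions (nonzero Grundy) = 112 - 16 = 96

96


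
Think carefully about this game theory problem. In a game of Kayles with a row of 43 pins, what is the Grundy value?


Kayles: a move removes 1 or 2 adjacent pins from a contiguous row.
Removing pins from a row of k leaves two independent rows (a, b) with a + b = k - 1 (one pin) or a + b = k - 2 (two pins); an end removal gives a = 0.
By Sprague-Grundy, G(k) = mex{ G(a) XOR G(b) } over all these splits. G(0) = 0.
G(1): splits (0,0):0^0=0 -> mex({0}) = 1
G(2): splits (0,1):0^1=1 (0,0):0^0=0 -> mex({0, 1}) = 2
G(3): splits (0,2):0^2=2 (1,1):1^1=0 (0,1):0^1=1 -> mex({0, 1, 2}) = 3
G(4): splits (0,3):0^3=3 (1,2):1^2=3 (0,2):0^2=2 (1,1):1^1=0 -> mex({0, 2, 3}) = 1
G(5): splits (0,4):0^1=1 (1,3):1^3=2 (2,2):2^2=0 (0,3):0^3=3 (1,2):1^2=3 -> mex({0, 1, 2, 3}) = 4
G(6) = mex({0, 1, 2, 4}) = 3
G(7) = mex({0, 1, 3, 4, 5}) = 2
G(8) = mex({0, 2, 3, 5, 6}) = 1
G(9) = mex({0, 1, 2, 3, 6, 7}) = 4
G(10) = mex({0, 1, 3, 4, 5, 7}) = 2
G(11) = mex({0, 1, 2, 3, 4, 5}) = 6
G(12) = mex({0, 1, 2, 3, 5, 6, 7}) = 4
G(13) = mex({0, 2, 3, 4, 6, 7}) = 1
G(14) = mex({0, 1, 4, 5, 6, 7}) = 2
G(15) = mex({0, 1, 2, 3, 4, 5, 6}) = 7
G(16) = mex({0, 2, 3, 5, 6, 7}) = 1
G(17) = mex({0, 1, 2, 3, 5, 6, 7}) = 4
G(18) = mex({0, 1, 2, 4, 5, 6}) = 3
G(19) = mex({0, 1, 3, 4, 5, 7}) = 2
G(20) = mex({0, 2, 3, 4, 5, 6, 7}) = 1
G(21) = mex({0, 1, 2, 3, 5, 6, 7}) = 4
G(22) = mex({0, 1, 2, 3, 4, 5, 7}) = 6
G(23) = mex({0, 1, 2, 3, 4, 5, 6}) = 7
G(24) = mex({0, 1, 2, 3, 5, 6, 7}) = 4
G(25) = mex({0, 2, 3, 4, 6, 7}) = 1
G(26) = mex({0, 1, 3, 4, 5, 6, 7}) = 2
G(27) = mex({0, 1, 2, 3, 4, 5, 6, 7}) = 8
G(28) = mex({0, 1, 2, 3, 4, 6, 7, 8}) = 5
G(29) = mex({0, 1, 2, 3, 5, 6, 7, 8, 9}) = 4
G(30) = mex({0, 1, 2, 3, 4, 5, 6, 9, 10}) = 7
G(31) = mex({0, 1, 3, 4, 5, 7, 10, 11}) = 2
G(32) = mex({0, 2, 3, 4, 5, 6, 7, 9, 11}) = 1
G(33) = mex({0, 1, 2, 3, 4, 5, 6, 7, 9, 12}) = 8
G(34) = mex({0, 1, 2, 3, 4, 5, 7, 8, 11, 12}) = 6
G(35) = mex({0, 1, 2, 3, 4, 5, 6, 8, 9, 10, 11}) = 7
G(36) = mex({0, 1, 2, 3, 5, 6, 7, 9, 10}) = 4
G(37) = mex({0, 2, 3, 4, 6, 7, 9, 10, 11, 12}) = 1
G(38) = mex({0, 1, 3, 4, 5, 6, 7, 9, 10, 11, 12}) = 2
G(39) = mex({0, 1, 2, 4, 5, 6, 7, 9, 10, 12, 14}) = 3
G(40) = mex({0, 2, 3, 4, 6, 7, 11, 12, 14}) = 1
G(41) = mex({0, 1, 2, 3, 5, 6, 7, 9, 10, 11, 12}) = 4
G(42) = mex({0, 1, 2, 3, 4, 5, 6, 9, 10}) = 7
G(43) = mex({0, 1, 3, 4, 5, 7, 9, 10, 12, 15}) = 2
Therefore G(43) = 2.

2


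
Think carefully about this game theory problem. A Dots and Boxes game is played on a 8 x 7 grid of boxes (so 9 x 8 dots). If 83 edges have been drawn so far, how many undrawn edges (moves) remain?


Grid: 8 x 7 boxes, i.e. 9 rows and 8 columns of dots.
Horizontal edges: (rows + 1) * cols = 9 * 7 = 63
Vertical edges: rows * (cols + 1) = 8 * 8 = 64
Total edges: 63 + 64 = 127
Edges drawn: 83
Remaining: 127 - 83 = 44

44


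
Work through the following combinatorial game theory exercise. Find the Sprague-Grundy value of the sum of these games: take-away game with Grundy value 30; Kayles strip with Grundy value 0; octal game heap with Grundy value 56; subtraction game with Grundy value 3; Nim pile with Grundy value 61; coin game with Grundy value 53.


By the Sprague-Grundy theorem, the Grundy value of a sum of games is the XOR of individual Grundy values.
take-away game: Grundy value = 30. Running XOR: 0 XOR 30 = 30
Kayles strip: Grundy value = 0. Running XOR: 30 XOR 0 = 30
octal game heap: Grundy value = 56. Running XOR: 30 XOR 56 = 38
subtraction game: Grundy value = 3. Running XOR: 38 XOR 3 = 37
Nim pile: Grundy value = 61. Running XOR: 37 XOR 61 = 24
coin game: Grundy value = 53. Running XOR: 24 XOR 53 = 45
The combined Grundy value is 45.

45


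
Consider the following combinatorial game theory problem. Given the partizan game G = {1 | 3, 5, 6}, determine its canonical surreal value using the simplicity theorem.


Left options: {1}, max = 1
Right options: {3, 5, 6}, min = 3
All options are numbers and max(Left) < min(Right), so by the simplicity theorem the value is the simplest (earliest-born) number strictly between 1 and 3.
The only integer strictly between 1 and 3 is 2.
No non-integer in the interval can be simpler: if x is a non-integer in the interval, then floor(x) or ceil(x) also lies in the interval (the interval contains an integer), and both are proper prefixes of x's sign expansion, i.e. born earlier. So the game value is 2.
Game value = 2

2


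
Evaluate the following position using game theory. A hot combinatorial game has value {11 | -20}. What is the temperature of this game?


The game is {11 | -20}, a switch {a | b} with numbers a > b.
Cooling {a | b} by t gives {a - t | b + t}, which stops being hot when a - t = b + t, i.e. at t = (a - b)/2. So the temperature of a switch is (a - b)/2.
Temperature = (Left option - Right option) / 2
= (11 - (-20)) / 2
= 31 / 2
= 31/2

31/2


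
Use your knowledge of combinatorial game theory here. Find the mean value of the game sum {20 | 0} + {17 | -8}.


G1 = {20 | 0}, G2 = {17 | -8}
Each is a switch {a | b} with numbers a > b; its mean value is (a + b)/2, and mean value is additive over game sums: m(G1 + G2) = m(G1) + m(G2).
Mean of G1 = (20 + (0))/2 = 20/2 = 10
Mean of G2 = (17 + (-8))/2 = 9/2 = 9/2
Mean of G1 + G2 = 10 + 9/2 = 29/2

29/2


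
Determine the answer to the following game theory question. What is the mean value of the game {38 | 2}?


Game = {38 | 2}, a switch {a | b} with numbers a > b.
Its thermograph has left wall a - t and right wall b + t, which meet at t = (a - b)/2, where both equal (a + b)/2. So the mast (mean value) is at (a + b)/2.
Mean = (38 + (2))/2 = 40/2 = 20

20


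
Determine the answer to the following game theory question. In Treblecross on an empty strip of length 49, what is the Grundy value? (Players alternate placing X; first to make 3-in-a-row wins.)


Treblecross: place X on empty cells; 3-in-a-row wins.
Playing within two cells of an existing X lets the opponent win at once, so sensible play treats the cells i-2..i+2 around each X as dead. The player left with no safe cell loses, so this is a normal-play take-away game on strips of safe cells.
Placing X at cell i (0-indexed) of a strip of k safe cells leaves independent strips of sizes max(0, i-2) and max(0, k-i-3). Hence G(k) = mex{ G(max(0,i-2)) XOR G(max(0,k-i-3)) : 0 <= i < k }, with G(0) = 0.
G(1): splits (0,0):0^0=0 -> mex({0}) = 1
G(2): splits (0,0):0^0=0 -> mex({0}) = 1
G(3): splits (0,0):0^0=0 -> mex({0}) = 1
G(4): splits (0,1):0^1=1 (0,0):0^0=0 -> mex({0, 1}) = 2
G(5): splits (0,2):0^1=1 (0,1):0^1=1 (0,0):0^0=0 -> mex({0, 1}) = 2
G(6) = mex({1}) = 0
G(7) = mex({0, 1, 2}) = 3
G(8) = mex({0, 1, 2}) = 3
G(9) = mex({0, 2}) = 1
G(10) = mex({0, 2, 3}) = 1
G(11) = mex({0, 3}) = 1
G(12) = mex({1, 3}) = 0
G(13) = mex({0, 1, 2, 3}) = 4
G(14) = mex({0, 1, 2}) = 3
G(15) = mex({0, 1, 2}) = 3
G(16) = mex({0, 1, 2, 4}) = 3
G(17) = mex({0, 1, 3, 4}) = 2
G(18) = mex({0, 1, 3, 4}) = 2
G(19) = mex({0, 1, 3, 5}) = 2
G(20) = mex({0, 1, 2, 3, 5}) = 4
G(21) = mex({0, 1, 2, 3, 5}) = 4
G(22) = mex({1, 2, 6}) = 0
G(23) = mex({0, 1, 2, 3, 4, 6}) = 5
G(24) = mex({0, 1, 2, 3, 4}) = 5
G(25) = mex({0, 1, 3, 4, 7}) = 2
G(26) = mex({0, 1, 3, 4, 5, 7}) = 2
G(27) = mex({0, 1, 3, 5}) = 2
G(28) = mex({0, 1, 2, 5}) = 3
G(29) = mex({0, 1, 2, 4, 5, 6}) = 3
G(30) = mex({1, 2, 4, 6}) = 0
G(31) = mex({0, 1, 2, 3, 4, 6}) = 5
G(32) = mex({1, 2, 3, 4, 7}) = 0
G(33) = mex({0, 3, 7}) = 1
G(34) = mex({0, 2, 3, 5, 7}) = 1
G(35) = mex({0, 2, 3, 5, 6}) = 1
G(36) = mex({0, 1, 2, 5, 6}) = 3
G(37) = mex({0, 1, 2, 4, 5, 6}) = 3
G(38) = mex({0, 1, 2, 4}) = 3
G(39) = mex({0, 1, 2, 3, 4, 7}) = 5
G(40) = mex({0, 1, 2, 3, 4, 5, 7}) = 6
G(41) = mex({0, 1, 2, 3, 5, 7}) = 4
G(42) = mex({0, 1, 2, 3, 5, 6, 7}) = 4
G(43) = mex({0, 2, 3, 5, 6}) = 1
G(44) = mex({1, 2, 3, 4, 5, 6}) = 0
G(45) = mex({0, 1, 2, 3, 4, 6, 7}) = 5
G(46) = mex({0, 1, 2, 3, 4, 7}) = 5
G(47) = mex({0, 1, 2, 3, 4, 5, 7}) = 6
G(48) = mex({0, 1, 2, 3, 4, 5, 7}) = 6
G(49) = mex({0, 1, 3, 4, 5, 7}) = 2
Therefore G(49) = 2.

2


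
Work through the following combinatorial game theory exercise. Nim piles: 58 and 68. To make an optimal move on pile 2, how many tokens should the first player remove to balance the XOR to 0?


Piles: 58 and 68
Current XOR: 58 XOR 68 = 126 (non-zero, so this is an N-position).
To make the XOR zero, we need to find a move that balances the piles.
For pile 2 (size 68): target = 68 XOR 126 = 58
We reduce pile 2 from 68 to 58.
Tokens removed: 68 - 58 = 10
Verification: 58 XOR 58 = 0

10


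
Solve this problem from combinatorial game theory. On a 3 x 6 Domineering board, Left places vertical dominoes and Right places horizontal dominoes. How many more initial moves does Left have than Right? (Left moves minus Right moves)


Board is 3 x 6 (rows x cols).
Left (vertical) placements: (rows-1) * cols = 2 * 6 = 12
Right (horizontal) placements: rows * (cols-1) = 3 * 5 = 15
Advantage = Left - Right = 12 - 15 = -3

-3


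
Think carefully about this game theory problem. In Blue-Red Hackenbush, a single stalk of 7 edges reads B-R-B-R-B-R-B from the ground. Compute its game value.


Edges (from ground): B-R-B-R-B-R-B
By Berlekamp's sign-expansion rule, a Blue-Red Hackenbush stalk has the value of the surreal number whose sign sequence is the edge sequence with B -> + and R -> -.
Sign sequence: +-+-+-+
Trace the sign expansion in the surreal number tree, starting from 0:
Edge 1: B (sign +) -> bounds (0, +inf), value = 1
Edge 2: R (sign -) -> bounds (0, 1), value = 1/2
Edge 3: B (sign +) -> bounds (1/2, 1), value = 3/4
Edge 4: R (sign -) -> bounds (1/2, 3/4), value = 5/8
Edge 5: B (sign +) -> bounds (5/8, 3/4), value = 11/16
Edge 6: R (sign -) -> bounds (5/8, 11/16), value = 21/32
Edge 7: B (sign +) -> bounds (21/32, 11/16), value = 43/64
Game value = 43/64

43/64
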